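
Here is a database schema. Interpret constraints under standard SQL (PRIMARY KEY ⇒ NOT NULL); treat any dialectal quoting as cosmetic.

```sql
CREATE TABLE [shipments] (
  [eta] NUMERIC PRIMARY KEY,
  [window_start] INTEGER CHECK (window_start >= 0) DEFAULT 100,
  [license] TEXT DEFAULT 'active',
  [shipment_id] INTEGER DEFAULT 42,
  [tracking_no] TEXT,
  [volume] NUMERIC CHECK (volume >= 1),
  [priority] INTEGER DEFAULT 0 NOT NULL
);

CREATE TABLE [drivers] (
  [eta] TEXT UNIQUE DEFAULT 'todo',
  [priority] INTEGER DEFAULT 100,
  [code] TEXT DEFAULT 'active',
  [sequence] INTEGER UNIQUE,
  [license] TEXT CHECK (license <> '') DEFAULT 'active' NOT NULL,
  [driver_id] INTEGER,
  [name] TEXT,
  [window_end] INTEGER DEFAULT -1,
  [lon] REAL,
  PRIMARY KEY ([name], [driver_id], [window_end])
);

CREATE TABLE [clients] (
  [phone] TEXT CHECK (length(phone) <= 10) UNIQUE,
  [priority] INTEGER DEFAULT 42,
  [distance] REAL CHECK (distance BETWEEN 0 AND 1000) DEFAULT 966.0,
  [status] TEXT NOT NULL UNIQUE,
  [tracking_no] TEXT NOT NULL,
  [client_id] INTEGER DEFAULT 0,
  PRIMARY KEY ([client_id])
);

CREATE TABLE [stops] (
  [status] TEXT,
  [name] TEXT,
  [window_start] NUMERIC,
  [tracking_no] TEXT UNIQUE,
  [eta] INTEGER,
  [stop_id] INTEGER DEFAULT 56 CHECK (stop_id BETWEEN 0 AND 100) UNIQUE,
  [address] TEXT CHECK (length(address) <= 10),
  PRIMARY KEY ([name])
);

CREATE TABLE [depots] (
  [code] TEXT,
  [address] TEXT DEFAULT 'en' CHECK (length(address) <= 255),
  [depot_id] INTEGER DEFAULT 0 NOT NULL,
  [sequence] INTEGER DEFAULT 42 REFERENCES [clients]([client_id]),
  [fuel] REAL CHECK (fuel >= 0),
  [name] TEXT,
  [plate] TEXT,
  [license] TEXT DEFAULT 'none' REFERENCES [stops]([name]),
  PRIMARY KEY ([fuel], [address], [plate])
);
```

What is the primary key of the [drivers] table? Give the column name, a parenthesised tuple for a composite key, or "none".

(name, driver_id, window_end)

A table-level PRIMARY KEY clause names 3 columns: name, driver_id, window_end.
This is a composite key — the combination is unique, not each column individually.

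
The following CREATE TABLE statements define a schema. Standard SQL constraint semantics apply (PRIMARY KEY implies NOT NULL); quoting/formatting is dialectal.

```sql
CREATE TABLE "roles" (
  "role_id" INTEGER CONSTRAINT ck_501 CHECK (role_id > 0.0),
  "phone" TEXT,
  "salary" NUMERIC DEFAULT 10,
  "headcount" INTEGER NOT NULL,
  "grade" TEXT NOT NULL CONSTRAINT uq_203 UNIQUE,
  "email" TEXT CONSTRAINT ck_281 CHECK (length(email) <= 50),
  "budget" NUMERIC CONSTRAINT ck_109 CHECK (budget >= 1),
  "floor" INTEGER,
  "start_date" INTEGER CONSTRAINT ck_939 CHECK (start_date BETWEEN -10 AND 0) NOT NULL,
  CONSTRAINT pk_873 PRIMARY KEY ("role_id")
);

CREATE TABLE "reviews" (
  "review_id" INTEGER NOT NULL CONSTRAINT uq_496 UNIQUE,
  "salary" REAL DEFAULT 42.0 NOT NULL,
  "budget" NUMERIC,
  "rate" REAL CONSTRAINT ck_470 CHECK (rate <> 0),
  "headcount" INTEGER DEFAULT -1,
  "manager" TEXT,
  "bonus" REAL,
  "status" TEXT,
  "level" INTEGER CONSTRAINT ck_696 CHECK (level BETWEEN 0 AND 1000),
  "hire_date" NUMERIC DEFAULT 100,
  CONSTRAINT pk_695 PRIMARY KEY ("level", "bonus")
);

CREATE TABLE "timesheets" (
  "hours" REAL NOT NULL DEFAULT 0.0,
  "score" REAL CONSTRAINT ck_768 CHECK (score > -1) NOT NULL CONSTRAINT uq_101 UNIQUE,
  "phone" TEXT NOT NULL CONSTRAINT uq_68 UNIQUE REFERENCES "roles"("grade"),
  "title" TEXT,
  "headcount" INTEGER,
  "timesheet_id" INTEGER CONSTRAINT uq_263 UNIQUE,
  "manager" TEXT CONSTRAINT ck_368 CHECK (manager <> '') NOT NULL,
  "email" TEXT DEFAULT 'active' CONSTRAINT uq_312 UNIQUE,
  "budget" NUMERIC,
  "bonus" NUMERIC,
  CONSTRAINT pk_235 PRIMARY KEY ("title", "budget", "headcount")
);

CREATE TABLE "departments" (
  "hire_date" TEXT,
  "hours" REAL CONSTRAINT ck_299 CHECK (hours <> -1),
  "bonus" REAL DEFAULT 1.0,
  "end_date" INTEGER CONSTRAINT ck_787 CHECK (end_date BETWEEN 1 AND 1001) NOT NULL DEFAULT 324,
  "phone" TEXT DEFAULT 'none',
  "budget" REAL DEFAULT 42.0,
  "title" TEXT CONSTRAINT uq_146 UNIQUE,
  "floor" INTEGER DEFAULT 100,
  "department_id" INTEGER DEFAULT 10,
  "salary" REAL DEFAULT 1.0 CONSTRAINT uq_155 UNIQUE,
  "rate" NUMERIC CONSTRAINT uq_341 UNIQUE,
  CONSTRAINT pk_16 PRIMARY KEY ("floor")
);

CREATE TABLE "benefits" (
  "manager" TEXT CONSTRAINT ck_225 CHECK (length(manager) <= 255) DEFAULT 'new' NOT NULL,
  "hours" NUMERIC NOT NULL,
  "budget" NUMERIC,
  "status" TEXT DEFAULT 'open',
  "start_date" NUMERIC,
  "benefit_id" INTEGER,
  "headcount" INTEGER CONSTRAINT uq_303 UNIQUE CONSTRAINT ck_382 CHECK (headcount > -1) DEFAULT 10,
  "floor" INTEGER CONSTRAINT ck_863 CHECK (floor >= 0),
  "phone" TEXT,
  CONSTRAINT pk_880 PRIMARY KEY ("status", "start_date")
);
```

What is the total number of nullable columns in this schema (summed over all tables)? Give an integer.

roles: 5 nullable (phone, salary, email, budget, floor — PK (role_id) and explicit NOT NULL columns excluded).
reviews: 6 nullable (budget, rate, headcount, manager, status, hire_date — PK (level, bonus) and explicit NOT NULL columns excluded).
timesheets: 3 nullable (timesheet_id, email, bonus — PK (title, budget, headcount) and explicit NOT NULL columns excluded).
departments: 9 nullable (hire_date, hours, bonus, phone, budget, title, department_id, salary, rate — PK (floor) and explicit NOT NULL columns excluded).
benefits: 5 nullable (budget, benefit_id, headcount, floor, phone — PK (status, start_date) and explicit NOT NULL columns excluded).
Total: 5 + 6 + 3 + 9 + 5 = 28.

28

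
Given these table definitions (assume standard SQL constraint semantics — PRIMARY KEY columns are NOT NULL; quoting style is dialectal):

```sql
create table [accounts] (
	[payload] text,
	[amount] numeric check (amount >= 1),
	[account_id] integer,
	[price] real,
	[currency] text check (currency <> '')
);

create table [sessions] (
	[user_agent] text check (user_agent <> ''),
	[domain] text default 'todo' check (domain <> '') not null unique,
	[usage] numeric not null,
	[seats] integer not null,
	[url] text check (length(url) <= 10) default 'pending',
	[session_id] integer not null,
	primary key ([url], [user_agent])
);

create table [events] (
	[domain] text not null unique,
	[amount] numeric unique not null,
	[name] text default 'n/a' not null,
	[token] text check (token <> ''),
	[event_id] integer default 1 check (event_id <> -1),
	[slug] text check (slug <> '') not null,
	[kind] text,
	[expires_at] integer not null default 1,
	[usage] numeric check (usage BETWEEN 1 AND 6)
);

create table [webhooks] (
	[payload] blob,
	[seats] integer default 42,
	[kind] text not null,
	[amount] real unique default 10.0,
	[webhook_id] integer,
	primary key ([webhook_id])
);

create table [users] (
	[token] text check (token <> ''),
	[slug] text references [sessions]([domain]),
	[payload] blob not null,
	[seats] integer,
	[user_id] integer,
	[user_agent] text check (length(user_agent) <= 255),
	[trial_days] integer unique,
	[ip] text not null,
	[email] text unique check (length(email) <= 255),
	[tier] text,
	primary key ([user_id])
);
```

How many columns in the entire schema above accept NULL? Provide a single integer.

19

accounts: 5 nullable (payload, amount, account_id, price, currency — PK none and explicit NOT NULL columns excluded).
sessions: 0 nullable (none — PK (url, user_agent) and explicit NOT NULL columns excluded).
events: 4 nullable (token, event_id, kind, usage — PK none and explicit NOT NULL columns excluded).
webhooks: 3 nullable (payload, seats, amount — PK (webhook_id) and explicit NOT NULL columns excluded).
users: 7 nullable (token, slug, seats, user_agent, trial_days, email, tier — PK (user_id) and explicit NOT NULL columns excluded).
Total: 5 + 0 + 4 + 3 + 7 = 19.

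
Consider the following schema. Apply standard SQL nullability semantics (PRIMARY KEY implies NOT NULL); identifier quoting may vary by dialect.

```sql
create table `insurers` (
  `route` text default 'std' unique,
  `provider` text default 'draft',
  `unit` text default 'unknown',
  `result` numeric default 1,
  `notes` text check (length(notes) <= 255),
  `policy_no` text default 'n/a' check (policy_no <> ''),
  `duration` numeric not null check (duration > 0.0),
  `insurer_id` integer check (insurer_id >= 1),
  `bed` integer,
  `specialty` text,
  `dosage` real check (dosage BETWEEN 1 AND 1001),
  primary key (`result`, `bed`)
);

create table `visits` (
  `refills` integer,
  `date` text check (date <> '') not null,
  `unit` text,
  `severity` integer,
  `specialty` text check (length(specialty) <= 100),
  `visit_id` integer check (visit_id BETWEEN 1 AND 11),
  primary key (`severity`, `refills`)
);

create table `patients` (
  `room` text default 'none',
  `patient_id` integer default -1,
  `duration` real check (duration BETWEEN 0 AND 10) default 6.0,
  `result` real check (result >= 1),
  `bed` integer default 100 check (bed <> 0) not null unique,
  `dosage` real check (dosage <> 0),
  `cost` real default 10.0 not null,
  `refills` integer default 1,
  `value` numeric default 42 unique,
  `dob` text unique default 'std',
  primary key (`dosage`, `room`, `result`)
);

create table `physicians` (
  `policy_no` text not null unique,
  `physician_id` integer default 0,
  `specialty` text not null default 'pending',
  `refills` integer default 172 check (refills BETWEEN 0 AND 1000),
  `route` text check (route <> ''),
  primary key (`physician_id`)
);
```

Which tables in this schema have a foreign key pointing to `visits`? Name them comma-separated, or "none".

none

No REFERENCES clause anywhere in the schema names visits.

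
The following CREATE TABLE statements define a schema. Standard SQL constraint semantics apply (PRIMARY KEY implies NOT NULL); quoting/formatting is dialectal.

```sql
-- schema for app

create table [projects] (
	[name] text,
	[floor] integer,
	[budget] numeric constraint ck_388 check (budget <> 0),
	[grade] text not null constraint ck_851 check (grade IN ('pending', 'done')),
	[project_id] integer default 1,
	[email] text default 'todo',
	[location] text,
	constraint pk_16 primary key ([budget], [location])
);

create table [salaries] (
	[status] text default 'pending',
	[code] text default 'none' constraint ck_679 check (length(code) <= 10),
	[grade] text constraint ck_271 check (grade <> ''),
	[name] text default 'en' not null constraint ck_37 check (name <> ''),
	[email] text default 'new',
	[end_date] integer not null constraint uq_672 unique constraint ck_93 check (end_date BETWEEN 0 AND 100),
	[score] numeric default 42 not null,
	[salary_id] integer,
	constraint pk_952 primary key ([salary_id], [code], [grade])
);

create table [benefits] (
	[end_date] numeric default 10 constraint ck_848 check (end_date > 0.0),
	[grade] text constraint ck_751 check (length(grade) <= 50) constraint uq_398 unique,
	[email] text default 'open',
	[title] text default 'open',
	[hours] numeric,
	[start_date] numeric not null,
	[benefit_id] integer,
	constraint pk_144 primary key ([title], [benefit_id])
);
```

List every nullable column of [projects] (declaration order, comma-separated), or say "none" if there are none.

- name: no NOT NULL constraint applies → nullable.
- floor: no NOT NULL constraint applies → nullable.
- budget: part of the PRIMARY KEY, which implies NOT NULL → not nullable.
- grade: declared NOT NULL → not nullable.
- project_id: DEFAULT only fills an omitted column; an explicit NULL is still allowed → nullable.
- email: DEFAULT only fills an omitted column; an explicit NULL is still allowed → nullable.
- location: part of the PRIMARY KEY, which implies NOT NULL → not nullable.

name, floor, project_id, email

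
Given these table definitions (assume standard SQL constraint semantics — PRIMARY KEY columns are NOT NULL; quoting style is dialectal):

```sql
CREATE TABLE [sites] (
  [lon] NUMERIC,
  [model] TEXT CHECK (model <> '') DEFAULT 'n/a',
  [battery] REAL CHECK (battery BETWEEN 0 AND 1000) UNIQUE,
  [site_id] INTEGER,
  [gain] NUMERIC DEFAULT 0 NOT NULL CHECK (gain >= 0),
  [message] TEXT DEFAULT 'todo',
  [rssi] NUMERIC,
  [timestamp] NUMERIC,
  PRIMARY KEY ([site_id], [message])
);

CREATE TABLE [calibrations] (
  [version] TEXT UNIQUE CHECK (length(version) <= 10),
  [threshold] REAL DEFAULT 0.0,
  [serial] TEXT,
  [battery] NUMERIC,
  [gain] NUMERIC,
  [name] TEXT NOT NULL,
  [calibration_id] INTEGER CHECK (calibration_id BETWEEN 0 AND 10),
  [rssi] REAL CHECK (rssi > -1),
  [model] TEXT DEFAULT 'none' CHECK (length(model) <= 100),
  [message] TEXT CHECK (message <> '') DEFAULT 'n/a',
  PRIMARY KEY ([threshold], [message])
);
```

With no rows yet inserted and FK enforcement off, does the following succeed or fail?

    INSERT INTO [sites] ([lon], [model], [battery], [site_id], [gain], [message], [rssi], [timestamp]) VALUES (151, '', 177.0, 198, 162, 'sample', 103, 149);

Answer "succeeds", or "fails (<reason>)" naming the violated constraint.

fails (CHECK on model)

The value '' for model violates CHECK (model <> '').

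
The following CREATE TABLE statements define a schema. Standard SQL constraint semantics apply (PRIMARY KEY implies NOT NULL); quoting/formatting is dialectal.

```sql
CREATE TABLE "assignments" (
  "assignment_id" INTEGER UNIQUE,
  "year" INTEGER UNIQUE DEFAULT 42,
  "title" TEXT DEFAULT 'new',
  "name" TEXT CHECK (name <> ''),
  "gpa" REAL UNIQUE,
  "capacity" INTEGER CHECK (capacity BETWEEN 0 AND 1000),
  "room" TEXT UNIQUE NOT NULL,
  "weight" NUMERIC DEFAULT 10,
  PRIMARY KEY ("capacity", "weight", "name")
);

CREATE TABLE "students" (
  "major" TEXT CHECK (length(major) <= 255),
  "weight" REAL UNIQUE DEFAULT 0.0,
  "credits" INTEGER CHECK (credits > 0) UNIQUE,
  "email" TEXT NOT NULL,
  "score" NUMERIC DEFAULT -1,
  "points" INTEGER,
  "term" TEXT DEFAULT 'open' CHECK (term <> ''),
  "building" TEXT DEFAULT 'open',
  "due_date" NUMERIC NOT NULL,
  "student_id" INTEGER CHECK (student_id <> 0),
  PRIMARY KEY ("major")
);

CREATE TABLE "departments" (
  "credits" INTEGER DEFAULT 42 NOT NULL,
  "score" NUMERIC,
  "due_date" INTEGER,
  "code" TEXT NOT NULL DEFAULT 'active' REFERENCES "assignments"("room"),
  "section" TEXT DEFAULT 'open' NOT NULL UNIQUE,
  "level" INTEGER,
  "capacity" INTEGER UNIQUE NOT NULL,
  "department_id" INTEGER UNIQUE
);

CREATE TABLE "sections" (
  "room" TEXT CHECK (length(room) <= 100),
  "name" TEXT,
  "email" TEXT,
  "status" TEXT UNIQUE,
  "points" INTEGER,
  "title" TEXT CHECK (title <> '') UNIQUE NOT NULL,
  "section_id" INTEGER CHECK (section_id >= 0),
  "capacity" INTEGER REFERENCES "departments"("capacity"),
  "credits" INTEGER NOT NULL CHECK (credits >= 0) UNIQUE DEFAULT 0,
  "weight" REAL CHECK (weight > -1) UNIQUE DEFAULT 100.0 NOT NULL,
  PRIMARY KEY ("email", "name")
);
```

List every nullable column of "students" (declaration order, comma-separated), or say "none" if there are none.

weight, credits, score, points, term, building, student_id

- major: part of the PRIMARY KEY, which implies NOT NULL → not nullable.
- weight: UNIQUE does not imply NOT NULL → nullable.
- credits: CHECK does not forbid NULL (a CHECK constraint passes when its expression is NULL) → nullable.
- email: declared NOT NULL → not nullable.
- score: DEFAULT only fills an omitted column; an explicit NULL is still allowed → nullable.
- points: no NOT NULL constraint applies → nullable.
- term: CHECK does not forbid NULL (a CHECK constraint passes when its expression is NULL) → nullable.
- building: DEFAULT only fills an omitted column; an explicit NULL is still allowed → nullable.
- due_date: declared NOT NULL → not nullable.
- student_id: CHECK does not forbid NULL (a CHECK constraint passes when its expression is NULL) → nullable.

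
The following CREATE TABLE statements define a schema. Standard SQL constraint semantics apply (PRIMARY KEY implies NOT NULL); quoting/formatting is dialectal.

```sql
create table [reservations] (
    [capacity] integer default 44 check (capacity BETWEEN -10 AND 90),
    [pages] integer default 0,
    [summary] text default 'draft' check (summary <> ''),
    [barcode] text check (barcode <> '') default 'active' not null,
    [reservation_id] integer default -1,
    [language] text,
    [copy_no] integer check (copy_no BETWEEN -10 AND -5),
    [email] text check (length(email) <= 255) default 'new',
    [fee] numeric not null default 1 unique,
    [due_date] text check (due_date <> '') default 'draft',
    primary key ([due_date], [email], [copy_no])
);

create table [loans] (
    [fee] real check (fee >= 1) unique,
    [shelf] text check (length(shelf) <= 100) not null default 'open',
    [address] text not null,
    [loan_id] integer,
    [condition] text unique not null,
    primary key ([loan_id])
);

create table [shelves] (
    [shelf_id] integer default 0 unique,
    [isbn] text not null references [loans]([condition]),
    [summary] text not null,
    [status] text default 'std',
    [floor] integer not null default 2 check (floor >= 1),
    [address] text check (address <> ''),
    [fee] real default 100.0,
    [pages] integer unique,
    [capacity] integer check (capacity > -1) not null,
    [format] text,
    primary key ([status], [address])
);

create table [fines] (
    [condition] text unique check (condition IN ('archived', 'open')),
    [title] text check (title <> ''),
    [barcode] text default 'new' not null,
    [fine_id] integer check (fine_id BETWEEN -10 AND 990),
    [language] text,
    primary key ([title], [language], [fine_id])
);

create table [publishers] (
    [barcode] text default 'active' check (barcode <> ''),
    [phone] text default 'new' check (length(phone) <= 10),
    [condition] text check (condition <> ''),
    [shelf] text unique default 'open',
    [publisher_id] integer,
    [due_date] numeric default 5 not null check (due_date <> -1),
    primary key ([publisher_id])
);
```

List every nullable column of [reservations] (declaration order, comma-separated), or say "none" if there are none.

capacity, pages, summary, reservation_id, language

- capacity: CHECK does not forbid NULL (a CHECK constraint passes when its expression is NULL) → nullable.
- pages: DEFAULT only fills an omitted column; an explicit NULL is still allowed → nullable.
- summary: CHECK does not forbid NULL (a CHECK constraint passes when its expression is NULL) → nullable.
- barcode: declared NOT NULL → not nullable.
- reservation_id: DEFAULT only fills an omitted column; an explicit NULL is still allowed → nullable.
- language: no NOT NULL constraint applies → nullable.
- copy_no: part of the PRIMARY KEY, which implies NOT NULL → not nullable.
- email: part of the PRIMARY KEY, which implies NOT NULL → not nullable.
- fee: declared NOT NULL → not nullable.
- due_date: part of the PRIMARY KEY, which implies NOT NULL → not nullable.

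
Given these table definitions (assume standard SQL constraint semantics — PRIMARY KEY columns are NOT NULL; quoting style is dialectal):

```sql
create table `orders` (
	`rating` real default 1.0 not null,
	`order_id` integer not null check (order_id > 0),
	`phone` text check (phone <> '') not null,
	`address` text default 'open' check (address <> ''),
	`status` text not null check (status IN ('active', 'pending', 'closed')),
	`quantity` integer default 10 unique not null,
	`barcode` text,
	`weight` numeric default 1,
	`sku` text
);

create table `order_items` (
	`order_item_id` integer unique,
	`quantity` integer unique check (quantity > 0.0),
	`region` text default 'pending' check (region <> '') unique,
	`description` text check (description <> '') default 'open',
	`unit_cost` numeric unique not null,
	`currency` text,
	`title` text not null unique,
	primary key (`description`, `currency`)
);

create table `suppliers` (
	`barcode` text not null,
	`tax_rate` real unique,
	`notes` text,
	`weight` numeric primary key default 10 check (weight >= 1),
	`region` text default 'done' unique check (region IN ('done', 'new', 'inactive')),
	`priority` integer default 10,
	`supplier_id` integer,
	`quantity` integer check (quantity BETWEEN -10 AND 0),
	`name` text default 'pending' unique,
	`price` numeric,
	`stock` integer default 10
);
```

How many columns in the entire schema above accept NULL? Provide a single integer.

16

orders: 4 nullable (address, barcode, weight, sku — PK none and explicit NOT NULL columns excluded).
order_items: 3 nullable (order_item_id, quantity, region — PK (description, currency) and explicit NOT NULL columns excluded).
suppliers: 9 nullable (tax_rate, notes, region, priority, supplier_id, quantity, name, price, stock — PK (weight) and explicit NOT NULL columns excluded).
Total: 4 + 3 + 9 = 16.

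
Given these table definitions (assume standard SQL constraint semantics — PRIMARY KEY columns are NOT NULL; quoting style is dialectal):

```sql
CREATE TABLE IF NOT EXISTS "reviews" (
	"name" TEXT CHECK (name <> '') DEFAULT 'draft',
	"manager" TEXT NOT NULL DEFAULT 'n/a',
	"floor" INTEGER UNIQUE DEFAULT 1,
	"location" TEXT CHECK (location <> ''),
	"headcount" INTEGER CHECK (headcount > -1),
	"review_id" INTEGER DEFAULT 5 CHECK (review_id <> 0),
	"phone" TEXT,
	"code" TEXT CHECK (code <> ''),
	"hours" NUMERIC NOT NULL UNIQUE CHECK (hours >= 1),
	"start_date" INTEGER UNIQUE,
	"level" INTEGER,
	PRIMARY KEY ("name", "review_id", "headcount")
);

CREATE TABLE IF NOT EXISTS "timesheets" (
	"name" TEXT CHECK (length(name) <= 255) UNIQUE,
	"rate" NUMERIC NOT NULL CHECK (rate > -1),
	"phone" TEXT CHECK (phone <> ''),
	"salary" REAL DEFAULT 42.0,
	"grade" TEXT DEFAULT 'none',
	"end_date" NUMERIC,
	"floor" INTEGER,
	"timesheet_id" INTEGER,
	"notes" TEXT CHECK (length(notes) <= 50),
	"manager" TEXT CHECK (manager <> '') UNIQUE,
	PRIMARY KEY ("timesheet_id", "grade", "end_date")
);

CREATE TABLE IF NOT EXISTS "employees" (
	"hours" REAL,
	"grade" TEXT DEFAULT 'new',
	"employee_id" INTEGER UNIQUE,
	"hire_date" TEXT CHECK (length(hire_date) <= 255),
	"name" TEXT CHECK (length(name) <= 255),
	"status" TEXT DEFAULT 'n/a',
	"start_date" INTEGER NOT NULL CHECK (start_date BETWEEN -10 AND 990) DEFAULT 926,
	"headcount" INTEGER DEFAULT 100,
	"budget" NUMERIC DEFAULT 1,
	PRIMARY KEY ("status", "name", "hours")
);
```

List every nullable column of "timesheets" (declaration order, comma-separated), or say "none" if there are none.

- name: CHECK does not forbid NULL (a CHECK constraint passes when its expression is NULL) → nullable.
- rate: declared NOT NULL → not nullable.
- phone: CHECK does not forbid NULL (a CHECK constraint passes when its expression is NULL) → nullable.
- salary: DEFAULT only fills an omitted column; an explicit NULL is still allowed → nullable.
- grade: part of the PRIMARY KEY, which implies NOT NULL → not nullable.
- end_date: part of the PRIMARY KEY, which implies NOT NULL → not nullable.
- floor: no NOT NULL constraint applies → nullable.
- timesheet_id: part of the PRIMARY KEY, which implies NOT NULL → not nullable.
- notes: CHECK does not forbid NULL (a CHECK constraint passes when its expression is NULL) → nullable.
- manager: CHECK does not forbid NULL (a CHECK constraint passes when its expression is NULL) → nullable.

name, phone, salary, floor, notes, manager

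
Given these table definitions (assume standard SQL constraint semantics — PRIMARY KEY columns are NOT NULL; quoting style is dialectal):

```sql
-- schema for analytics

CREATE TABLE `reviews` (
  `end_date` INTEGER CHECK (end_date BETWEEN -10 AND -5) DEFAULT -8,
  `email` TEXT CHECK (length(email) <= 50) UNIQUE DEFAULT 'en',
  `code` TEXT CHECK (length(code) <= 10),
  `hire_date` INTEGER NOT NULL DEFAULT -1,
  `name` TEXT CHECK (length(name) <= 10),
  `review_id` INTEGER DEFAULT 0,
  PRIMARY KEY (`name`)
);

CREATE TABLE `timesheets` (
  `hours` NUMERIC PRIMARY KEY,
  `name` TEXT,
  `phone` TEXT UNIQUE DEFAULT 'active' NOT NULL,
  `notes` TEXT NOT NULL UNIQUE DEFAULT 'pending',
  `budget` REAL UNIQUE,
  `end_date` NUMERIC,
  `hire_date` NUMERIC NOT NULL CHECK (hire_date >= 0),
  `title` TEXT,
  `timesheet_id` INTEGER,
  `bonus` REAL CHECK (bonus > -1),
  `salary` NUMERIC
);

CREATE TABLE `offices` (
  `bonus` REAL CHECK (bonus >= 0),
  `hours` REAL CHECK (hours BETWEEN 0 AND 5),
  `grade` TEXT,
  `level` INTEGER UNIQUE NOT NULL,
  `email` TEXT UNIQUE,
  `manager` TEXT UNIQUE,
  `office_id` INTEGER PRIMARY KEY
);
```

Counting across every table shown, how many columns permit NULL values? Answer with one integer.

16

reviews: 4 nullable (end_date, email, code, review_id — PK (name) and explicit NOT NULL columns excluded).
timesheets: 7 nullable (name, budget, end_date, title, timesheet_id, bonus, salary — PK (hours) and explicit NOT NULL columns excluded).
offices: 5 nullable (bonus, hours, grade, email, manager — PK (office_id) and explicit NOT NULL columns excluded).
Total: 4 + 7 + 5 = 16.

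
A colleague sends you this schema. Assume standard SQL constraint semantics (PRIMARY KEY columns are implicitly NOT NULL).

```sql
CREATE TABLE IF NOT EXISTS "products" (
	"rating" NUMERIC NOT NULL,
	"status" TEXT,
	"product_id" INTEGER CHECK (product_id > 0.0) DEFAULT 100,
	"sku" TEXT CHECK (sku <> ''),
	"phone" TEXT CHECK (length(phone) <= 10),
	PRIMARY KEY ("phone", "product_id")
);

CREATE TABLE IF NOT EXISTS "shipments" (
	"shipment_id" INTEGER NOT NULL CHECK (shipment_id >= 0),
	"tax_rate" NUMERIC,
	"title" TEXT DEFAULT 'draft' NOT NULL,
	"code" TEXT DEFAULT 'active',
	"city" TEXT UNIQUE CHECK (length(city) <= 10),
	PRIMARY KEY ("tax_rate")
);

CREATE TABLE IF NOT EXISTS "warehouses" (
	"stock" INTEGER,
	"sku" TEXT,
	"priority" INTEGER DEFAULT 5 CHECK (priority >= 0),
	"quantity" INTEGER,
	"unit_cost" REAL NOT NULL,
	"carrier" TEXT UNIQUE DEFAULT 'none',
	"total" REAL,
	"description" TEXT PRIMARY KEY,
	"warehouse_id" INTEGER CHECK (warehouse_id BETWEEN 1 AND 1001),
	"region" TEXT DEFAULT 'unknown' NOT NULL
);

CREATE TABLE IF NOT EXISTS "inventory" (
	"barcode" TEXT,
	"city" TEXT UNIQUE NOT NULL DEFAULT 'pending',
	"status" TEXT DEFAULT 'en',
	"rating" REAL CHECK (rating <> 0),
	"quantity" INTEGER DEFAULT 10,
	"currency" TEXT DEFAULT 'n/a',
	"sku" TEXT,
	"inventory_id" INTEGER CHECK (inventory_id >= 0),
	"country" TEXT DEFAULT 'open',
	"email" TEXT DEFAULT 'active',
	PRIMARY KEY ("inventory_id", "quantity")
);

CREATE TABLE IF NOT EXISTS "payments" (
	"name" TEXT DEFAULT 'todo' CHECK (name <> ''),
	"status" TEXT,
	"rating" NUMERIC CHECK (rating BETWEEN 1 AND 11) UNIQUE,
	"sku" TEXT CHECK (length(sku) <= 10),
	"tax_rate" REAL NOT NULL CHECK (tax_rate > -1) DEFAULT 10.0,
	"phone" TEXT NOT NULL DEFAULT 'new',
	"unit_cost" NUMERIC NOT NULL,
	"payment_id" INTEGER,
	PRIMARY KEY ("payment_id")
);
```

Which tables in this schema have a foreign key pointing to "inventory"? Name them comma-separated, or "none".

none

No REFERENCES clause anywhere in the schema names inventory.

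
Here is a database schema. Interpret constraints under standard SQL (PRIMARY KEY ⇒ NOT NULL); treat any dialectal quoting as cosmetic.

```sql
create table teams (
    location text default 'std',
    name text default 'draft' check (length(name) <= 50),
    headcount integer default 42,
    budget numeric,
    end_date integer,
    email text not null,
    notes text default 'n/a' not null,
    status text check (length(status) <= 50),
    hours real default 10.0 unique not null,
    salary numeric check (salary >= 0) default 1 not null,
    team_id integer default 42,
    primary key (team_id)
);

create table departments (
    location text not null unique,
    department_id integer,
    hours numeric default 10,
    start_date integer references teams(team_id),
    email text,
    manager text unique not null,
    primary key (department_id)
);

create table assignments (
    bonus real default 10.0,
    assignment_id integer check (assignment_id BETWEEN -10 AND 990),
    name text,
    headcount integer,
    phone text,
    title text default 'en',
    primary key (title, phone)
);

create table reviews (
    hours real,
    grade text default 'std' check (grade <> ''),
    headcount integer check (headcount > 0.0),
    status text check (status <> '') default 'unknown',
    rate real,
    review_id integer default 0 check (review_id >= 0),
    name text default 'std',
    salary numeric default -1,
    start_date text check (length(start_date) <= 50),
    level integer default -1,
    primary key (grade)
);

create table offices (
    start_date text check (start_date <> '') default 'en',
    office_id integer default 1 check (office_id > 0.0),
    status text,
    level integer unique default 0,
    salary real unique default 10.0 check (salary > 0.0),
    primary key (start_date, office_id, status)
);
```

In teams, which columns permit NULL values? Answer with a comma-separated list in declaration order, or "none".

location, name, headcount, budget, end_date, status

- location: DEFAULT only fills an omitted column; an explicit NULL is still allowed → nullable.
- name: CHECK does not forbid NULL (a CHECK constraint passes when its expression is NULL) → nullable.
- headcount: DEFAULT only fills an omitted column; an explicit NULL is still allowed → nullable.
- budget: no NOT NULL constraint applies → nullable.
- end_date: no NOT NULL constraint applies → nullable.
- email: declared NOT NULL → not nullable.
- notes: declared NOT NULL → not nullable.
- status: CHECK does not forbid NULL (a CHECK constraint passes when its expression is NULL) → nullable.
- hours: declared NOT NULL → not nullable.
- salary: declared NOT NULL → not nullable.
- team_id: part of the PRIMARY KEY, which implies NOT NULL → not nullable.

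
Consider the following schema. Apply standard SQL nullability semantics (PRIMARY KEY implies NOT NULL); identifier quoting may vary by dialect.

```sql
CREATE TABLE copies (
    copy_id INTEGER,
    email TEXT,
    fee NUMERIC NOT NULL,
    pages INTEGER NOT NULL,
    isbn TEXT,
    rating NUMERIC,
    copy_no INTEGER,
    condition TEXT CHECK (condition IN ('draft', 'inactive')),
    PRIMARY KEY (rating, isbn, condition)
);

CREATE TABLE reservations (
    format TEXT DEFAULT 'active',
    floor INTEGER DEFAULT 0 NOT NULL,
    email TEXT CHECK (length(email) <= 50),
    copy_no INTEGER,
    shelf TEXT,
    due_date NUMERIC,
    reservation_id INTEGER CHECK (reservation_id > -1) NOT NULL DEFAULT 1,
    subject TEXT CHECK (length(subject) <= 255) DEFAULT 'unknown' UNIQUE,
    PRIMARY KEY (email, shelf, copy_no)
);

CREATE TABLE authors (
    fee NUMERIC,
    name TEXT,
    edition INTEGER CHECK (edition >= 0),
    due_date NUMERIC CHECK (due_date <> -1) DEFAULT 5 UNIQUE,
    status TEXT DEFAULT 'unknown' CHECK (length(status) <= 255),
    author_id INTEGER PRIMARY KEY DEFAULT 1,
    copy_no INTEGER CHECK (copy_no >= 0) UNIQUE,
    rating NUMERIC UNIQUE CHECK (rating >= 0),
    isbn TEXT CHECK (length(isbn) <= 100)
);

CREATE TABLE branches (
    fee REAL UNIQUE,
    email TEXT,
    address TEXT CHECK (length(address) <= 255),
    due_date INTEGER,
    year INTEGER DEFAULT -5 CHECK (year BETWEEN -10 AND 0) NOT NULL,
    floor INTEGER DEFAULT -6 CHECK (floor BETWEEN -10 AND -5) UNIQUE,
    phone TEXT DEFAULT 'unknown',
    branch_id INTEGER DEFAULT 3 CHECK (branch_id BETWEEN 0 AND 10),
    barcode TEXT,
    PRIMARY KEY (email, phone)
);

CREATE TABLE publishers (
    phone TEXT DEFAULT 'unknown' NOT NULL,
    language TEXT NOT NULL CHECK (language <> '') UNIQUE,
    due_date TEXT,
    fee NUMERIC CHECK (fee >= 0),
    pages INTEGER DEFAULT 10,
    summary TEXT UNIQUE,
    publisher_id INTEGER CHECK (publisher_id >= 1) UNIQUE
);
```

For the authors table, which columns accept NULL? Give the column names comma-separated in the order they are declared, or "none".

fee, name, edition, due_date, status, copy_no, rating, isbn

- fee: no NOT NULL constraint applies → nullable.
- name: no NOT NULL constraint applies → nullable.
- edition: CHECK does not forbid NULL (a CHECK constraint passes when its expression is NULL) → nullable.
- due_date: CHECK does not forbid NULL (a CHECK constraint passes when its expression is NULL) → nullable.
- status: CHECK does not forbid NULL (a CHECK constraint passes when its expression is NULL) → nullable.
- author_id: part of the PRIMARY KEY, which implies NOT NULL → not nullable.
- copy_no: CHECK does not forbid NULL (a CHECK constraint passes when its expression is NULL) → nullable.
- rating: CHECK does not forbid NULL (a CHECK constraint passes when its expression is NULL) → nullable.
- isbn: CHECK does not forbid NULL (a CHECK constraint passes when its expression is NULL) → nullable.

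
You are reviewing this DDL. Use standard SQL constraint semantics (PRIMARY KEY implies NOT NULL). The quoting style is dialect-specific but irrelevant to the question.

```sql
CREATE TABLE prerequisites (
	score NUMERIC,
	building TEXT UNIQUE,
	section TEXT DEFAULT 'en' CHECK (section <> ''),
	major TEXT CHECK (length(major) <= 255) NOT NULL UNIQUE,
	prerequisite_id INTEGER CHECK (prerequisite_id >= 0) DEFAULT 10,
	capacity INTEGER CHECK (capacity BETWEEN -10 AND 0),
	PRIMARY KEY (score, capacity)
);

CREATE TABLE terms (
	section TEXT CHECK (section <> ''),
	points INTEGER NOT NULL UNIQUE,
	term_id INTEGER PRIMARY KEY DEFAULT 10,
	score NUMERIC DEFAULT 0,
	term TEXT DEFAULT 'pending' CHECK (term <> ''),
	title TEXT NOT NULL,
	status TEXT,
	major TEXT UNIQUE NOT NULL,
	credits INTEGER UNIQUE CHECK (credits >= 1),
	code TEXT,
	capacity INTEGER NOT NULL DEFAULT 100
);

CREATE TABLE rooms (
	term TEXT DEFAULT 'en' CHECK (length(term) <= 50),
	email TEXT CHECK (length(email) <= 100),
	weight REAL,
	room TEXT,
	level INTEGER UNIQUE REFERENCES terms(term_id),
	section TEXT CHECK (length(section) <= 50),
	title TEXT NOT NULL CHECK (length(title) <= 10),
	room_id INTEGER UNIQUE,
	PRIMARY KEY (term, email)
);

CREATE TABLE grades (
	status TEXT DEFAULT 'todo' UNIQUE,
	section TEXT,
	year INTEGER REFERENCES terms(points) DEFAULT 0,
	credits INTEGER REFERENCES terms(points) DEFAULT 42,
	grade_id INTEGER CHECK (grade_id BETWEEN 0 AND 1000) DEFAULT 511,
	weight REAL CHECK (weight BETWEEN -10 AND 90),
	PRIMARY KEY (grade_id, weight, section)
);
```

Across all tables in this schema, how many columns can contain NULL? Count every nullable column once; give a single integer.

17

prerequisites: 3 nullable (building, section, prerequisite_id — PK (score, capacity) and explicit NOT NULL columns excluded).
terms: 6 nullable (section, score, term, status, credits, code — PK (term_id) and explicit NOT NULL columns excluded).
rooms: 5 nullable (weight, room, level, section, room_id — PK (term, email) and explicit NOT NULL columns excluded).
grades: 3 nullable (status, year, credits — PK (grade_id, weight, section) and explicit NOT NULL columns excluded).
Total: 3 + 6 + 5 + 3 = 17.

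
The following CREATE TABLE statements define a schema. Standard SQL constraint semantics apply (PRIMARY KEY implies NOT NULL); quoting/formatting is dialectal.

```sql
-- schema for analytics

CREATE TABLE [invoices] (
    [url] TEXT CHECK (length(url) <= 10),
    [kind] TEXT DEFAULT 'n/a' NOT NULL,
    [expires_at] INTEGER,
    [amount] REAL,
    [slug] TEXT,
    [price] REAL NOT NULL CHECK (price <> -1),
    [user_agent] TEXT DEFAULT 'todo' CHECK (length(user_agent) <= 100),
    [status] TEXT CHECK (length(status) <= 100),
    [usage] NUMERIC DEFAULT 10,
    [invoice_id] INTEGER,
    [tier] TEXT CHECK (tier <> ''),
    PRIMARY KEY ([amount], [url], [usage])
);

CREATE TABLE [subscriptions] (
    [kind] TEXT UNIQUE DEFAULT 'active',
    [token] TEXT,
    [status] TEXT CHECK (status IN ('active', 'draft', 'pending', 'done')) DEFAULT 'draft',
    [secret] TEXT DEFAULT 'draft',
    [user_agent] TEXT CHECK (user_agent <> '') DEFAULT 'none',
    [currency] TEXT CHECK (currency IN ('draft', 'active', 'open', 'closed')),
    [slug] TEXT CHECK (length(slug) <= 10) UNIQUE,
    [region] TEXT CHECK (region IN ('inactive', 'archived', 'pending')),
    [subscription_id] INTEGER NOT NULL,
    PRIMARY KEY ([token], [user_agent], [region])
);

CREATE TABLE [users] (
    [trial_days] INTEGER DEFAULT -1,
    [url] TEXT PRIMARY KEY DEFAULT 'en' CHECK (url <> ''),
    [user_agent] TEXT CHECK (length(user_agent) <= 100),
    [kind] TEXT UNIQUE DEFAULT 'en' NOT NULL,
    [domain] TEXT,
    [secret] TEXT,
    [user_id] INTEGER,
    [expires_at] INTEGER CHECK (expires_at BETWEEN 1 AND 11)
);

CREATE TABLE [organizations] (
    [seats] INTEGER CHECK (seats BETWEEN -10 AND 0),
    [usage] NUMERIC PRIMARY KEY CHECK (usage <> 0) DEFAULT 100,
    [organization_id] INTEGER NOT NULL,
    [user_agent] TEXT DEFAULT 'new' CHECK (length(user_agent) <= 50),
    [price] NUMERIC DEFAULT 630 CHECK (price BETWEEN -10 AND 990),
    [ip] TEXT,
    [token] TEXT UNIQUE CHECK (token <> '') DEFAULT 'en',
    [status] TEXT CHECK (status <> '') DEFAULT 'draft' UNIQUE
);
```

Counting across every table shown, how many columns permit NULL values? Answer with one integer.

23

invoices: 6 nullable (expires_at, slug, user_agent, status, invoice_id, tier — PK (amount, url, usage) and explicit NOT NULL columns excluded).
subscriptions: 5 nullable (kind, status, secret, currency, slug — PK (token, user_agent, region) and explicit NOT NULL columns excluded).
users: 6 nullable (trial_days, user_agent, domain, secret, user_id, expires_at — PK (url) and explicit NOT NULL columns excluded).
organizations: 6 nullable (seats, user_agent, price, ip, token, status — PK (usage) and explicit NOT NULL columns excluded).
Total: 6 + 5 + 6 + 6 = 23.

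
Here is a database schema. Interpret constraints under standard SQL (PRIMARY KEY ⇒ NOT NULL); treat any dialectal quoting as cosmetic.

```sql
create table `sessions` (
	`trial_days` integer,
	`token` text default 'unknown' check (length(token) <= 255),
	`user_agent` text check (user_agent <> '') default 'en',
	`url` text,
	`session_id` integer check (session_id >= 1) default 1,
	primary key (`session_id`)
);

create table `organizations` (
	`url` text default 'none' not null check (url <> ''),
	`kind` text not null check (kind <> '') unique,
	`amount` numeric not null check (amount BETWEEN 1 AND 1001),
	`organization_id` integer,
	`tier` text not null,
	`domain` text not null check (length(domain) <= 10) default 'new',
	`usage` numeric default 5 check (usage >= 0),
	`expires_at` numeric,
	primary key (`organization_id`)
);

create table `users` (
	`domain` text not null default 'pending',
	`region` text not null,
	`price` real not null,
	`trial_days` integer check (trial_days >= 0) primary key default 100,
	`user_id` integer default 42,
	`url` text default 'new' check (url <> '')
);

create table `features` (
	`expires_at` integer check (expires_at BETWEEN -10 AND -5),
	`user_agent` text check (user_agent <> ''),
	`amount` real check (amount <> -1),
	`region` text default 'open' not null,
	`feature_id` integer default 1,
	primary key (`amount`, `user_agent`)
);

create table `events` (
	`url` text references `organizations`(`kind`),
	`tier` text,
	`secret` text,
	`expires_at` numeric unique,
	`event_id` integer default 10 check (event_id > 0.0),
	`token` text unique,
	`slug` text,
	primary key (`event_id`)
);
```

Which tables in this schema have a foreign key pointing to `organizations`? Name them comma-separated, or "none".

- events.url references organizations(kind).

events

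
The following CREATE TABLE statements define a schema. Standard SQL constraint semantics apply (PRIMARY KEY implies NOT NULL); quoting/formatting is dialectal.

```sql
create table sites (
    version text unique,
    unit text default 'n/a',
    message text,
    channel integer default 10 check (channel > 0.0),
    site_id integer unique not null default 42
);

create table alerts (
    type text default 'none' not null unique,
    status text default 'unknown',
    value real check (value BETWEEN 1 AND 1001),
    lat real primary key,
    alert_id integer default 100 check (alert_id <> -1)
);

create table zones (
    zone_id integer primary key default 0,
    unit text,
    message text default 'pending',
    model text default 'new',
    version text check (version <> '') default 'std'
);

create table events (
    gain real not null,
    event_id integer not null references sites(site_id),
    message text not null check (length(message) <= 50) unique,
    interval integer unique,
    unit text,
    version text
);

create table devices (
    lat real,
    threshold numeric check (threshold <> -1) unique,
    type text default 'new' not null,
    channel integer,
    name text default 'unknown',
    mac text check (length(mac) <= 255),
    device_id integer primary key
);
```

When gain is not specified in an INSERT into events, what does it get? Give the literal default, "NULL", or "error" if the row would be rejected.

gain has no DEFAULT clause.
Omitting it would insert NULL, but it is declared NOT NULL, so the INSERT fails.

error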